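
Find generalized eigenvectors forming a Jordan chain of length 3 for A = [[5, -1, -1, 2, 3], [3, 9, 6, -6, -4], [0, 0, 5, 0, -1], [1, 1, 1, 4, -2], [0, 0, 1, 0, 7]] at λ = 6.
v_1 = [[0, 0, 1, 1, 0]]^T, v_2 = [[1, 0, -1, -1, 1]]^T, v_3 = [[1, -1, 0, 0, 0]]^T

We seek v_1 ∈ ker((A - 6I)^3) \ ker((A - 6I)^2), then set v_{i+1} = (A - 6I) v_i.

One such chain is v_1 = [[0, 0, 1, 1, 0]]^T, v_2 = [[1, 0, -1, -1, 1]]^T, v_3 = [[1, -1, 0, 0, 0]]^T. Check: (A - 6I) v_3 = [[0, 0, 0, 0, 0]]^T = 0.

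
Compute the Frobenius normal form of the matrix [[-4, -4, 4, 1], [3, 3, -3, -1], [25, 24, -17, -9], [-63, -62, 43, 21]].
R = [[0, 0, 0, -12], [1, 0, 0, 1], [0, 1, 0, 1], [0, 0, 1, 3]]

The invariant factors of A (the non-unit diagonal entries of the Smith normal form of xI - A over ℚ[x]) are (x - 3)(x^3 - x - 4), each dividing the next. The characteristic polynomial is their product, (x - 3)(x^3 - x - 4).

The rational canonical form is the block-diagonal matrix of companion matrices C(f_i):
R = [[0, 0, 0, -12], [1, 0, 0, 1], [0, 1, 0, 1], [0, 0, 1, 3]].

Note the characteristic polynomial does not split into linear factors over ℚ, so A has no Jordan form over ℚ; the rational canonical form exists over any field.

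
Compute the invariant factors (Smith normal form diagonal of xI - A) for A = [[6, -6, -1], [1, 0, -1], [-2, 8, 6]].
(x - 4)^3

The Jordan structure of A has elementary divisors (x - 4)^3. Arranging the block sizes at each eigenvalue in decreasing order and taking row products gives the invariant factors.

Invariant factors (smallest first, each dividing the next): (x - 4)^3.

Check: the last factor (x - 4)^3 is the minimal polynomial, and the product (x - 4)^3 is the characteristic polynomial.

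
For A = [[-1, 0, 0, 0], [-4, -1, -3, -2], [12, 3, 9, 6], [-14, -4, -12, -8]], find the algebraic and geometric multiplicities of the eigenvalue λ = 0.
The characteristic polynomial is x^3(x + 1), so the factor x appears with exponent 3: the algebraic multiplicity is 3.

rank(A) = 2, so the eigenspace has dimension 4 - 2 = 2: the geometric multiplicity is 2.

Since 2 < 3, A is not diagonalizable.

algebraic multiplicity 3, geometric multiplicity 2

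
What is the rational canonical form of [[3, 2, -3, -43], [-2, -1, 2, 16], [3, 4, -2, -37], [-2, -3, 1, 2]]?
R = [[0, 0, 0, 8], [1, 0, 0, -10], [0, 1, 0, 3], [0, 0, 1, 2]]

The invariant factors of A (the non-unit diagonal entries of the Smith normal form of xI - A over ℚ[x]) are (x - 2)(x^3 - 3x + 4), each dividing the next. The characteristic polynomial is their product, (x - 2)(x^3 - 3x + 4).

The rational canonical form is the block-diagonal matrix of companion matrices C(f_i):
R = [[0, 0, 0, 8], [1, 0, 0, -10], [0, 1, 0, 3], [0, 0, 1, 2]].

Note the characteristic polynomial does not split into linear factors over ℚ, so A has no Jordan form over ℚ; the rational canonical form exists over any field.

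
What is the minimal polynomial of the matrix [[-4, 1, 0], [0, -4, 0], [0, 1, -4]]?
m_A(x) = (x + 4)^2

The characteristic polynomial factors as (x + 4)^3. The minimal polynomial is ∏(x - λ)^{k_λ} where k_λ is the size of the largest Jordan block at λ.

For λ = -4: rank(A + 4I) = 1, and the largest Jordan block has size 2 (the smallest k with rank((A + 4I)^k) = rank((A + 4I)^(k+1))).

So m_A(x) = (x + 4)^2.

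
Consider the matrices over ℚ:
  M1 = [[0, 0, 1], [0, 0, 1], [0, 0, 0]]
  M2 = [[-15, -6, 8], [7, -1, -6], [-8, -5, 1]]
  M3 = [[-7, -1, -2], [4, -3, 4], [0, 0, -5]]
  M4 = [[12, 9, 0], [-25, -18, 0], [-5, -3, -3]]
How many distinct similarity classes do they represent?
Characteristic polynomials: χ_{M1} = x^3, χ_{M2} = (x + 5)^3, χ_{M3} = (x + 5)^3, χ_{M4} = (x + 3)^3.

{M1}: invariant factors x, x^2.

{M2}: invariant factors (x + 5)^3.

{M3}: invariant factors x + 5, (x + 5)^2.

{M4}: invariant factors x + 3, (x + 3)^2.

Matrices are similar if and only if their invariant-factor lists agree; the partition into similarity classes is {M1}, {M2}, {M3}, {M4}.

4 classes: {M1}, {M2}, {M3}, {M4}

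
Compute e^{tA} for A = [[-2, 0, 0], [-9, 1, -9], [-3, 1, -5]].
A has Jordan form J = [[-2, 1, 0], [0, -2, 0], [0, 0, -2]] with A = PJP^{-1}, so e^{tA} = P e^{tJ} P^{-1}.

For a Jordan block J_k(λ), e^{tJ_k(λ)} = e^{λt} · (I + tN + t^2 N^2/2! + ... + t^{k-1} N^{k-1}/(k-1)!) where N is the nilpotent superdiagonal part.

Assembling the blocks and conjugating back gives the entries of e^{tA} as shown above.

e^{tA} = [[e^{-2*t}, 0, 0], [-9*t*e^{-2*t}, (3*t + 1)*e^{-2*t}, -9*t*e^{-2*t}], [-3*t*e^{-2*t}, t*e^{-2*t}, (1 - 3*t)*e^{-2*t}]]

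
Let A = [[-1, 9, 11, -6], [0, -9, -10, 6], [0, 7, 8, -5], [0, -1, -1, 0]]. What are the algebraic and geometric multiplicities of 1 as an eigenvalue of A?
The characteristic polynomial is (x - 1)(x + 1)^3, so the factor x - 1 appears with exponent 1: the algebraic multiplicity is 1.

rank(A - I) = 3, so the eigenspace has dimension 4 - 3 = 1: the geometric multiplicity is 1.

algebraic multiplicity 1, geometric multiplicity 1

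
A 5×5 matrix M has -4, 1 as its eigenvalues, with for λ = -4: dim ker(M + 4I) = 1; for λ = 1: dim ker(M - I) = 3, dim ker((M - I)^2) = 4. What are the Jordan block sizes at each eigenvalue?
λ = -4: successive nullity increments [1] count blocks of size ≥ k; block sizes are [1].
λ = 1: successive nullity increments [3, 1] count blocks of size ≥ k; block sizes are [2, 1, 1].

Jordan blocks: (-4, 1), (1, 2), (1, 1), (1, 1)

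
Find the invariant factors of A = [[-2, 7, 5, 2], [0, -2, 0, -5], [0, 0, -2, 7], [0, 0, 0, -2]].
The Jordan structure of A has elementary divisors (x + 2)^2, (x + 2)^2. Arranging the block sizes at each eigenvalue in decreasing order and taking row products gives the invariant factors.

Invariant factors (smallest first, each dividing the next): (x + 2)^2, (x + 2)^2.

Check: the last factor (x + 2)^2 is the minimal polynomial, and the product (x + 2)^4 is the characteristic polynomial.

(x + 2)^2, (x + 2)^2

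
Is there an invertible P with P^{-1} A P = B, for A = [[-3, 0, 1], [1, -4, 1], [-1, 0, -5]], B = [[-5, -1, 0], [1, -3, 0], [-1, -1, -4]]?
Two matrices over a field are similar if and only if they have the same invariant factors.

Both A and B have characteristic polynomial (x + 4)^3 and minimal polynomial (x + 4)^2. Computing further, both have invariant factors x + 4, (x + 4)^2. Hence A and B are similar.

Yes.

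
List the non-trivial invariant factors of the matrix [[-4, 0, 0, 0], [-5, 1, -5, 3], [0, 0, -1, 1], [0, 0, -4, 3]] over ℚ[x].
The Jordan structure of A has elementary divisors (x + 4), (x - 1)^3. Arranging the block sizes at each eigenvalue in decreasing order and taking row products gives the invariant factors.

Invariant factors (smallest first, each dividing the next): (x - 1)^3(x + 4).

Check: the last factor (x - 1)^3(x + 4) is the minimal polynomial, and the product (x - 1)^3(x + 4) is the characteristic polynomial.

(x - 1)^3(x + 4)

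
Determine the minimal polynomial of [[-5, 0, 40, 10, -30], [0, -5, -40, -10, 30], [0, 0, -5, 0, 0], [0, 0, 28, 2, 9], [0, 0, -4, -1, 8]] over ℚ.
The characteristic polynomial factors as (x - 5)^2(x + 5)^3. The minimal polynomial is ∏(x - λ)^{k_λ} where k_λ is the size of the largest Jordan block at λ.

For λ = -5: rank(A + 5I) = 2, and the largest Jordan block has size 1 (the smallest k with rank((A + 5I)^k) = rank((A + 5I)^(k+1))).
For λ = 5: rank(A - 5I) = 4, and the largest Jordan block has size 2 (the smallest k with rank((A - 5I)^k) = rank((A - 5I)^(k+1))).

So m_A(x) = (x - 5)^2(x + 5).

m_A(x) = (x - 5)^2(x + 5)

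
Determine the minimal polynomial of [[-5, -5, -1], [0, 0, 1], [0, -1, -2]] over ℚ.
m_A(x) = (x + 1)^2(x + 5)

The characteristic polynomial factors as (x + 1)^2(x + 5). The minimal polynomial is ∏(x - λ)^{k_λ} where k_λ is the size of the largest Jordan block at λ.

For λ = -5: rank(A + 5I) = 2, and the largest Jordan block has size 1 (the smallest k with rank((A + 5I)^k) = rank((A + 5I)^(k+1))).
For λ = -1: rank(A + I) = 2, and the largest Jordan block has size 2 (the smallest k with rank((A + I)^k) = rank((A + I)^(k+1))).

So m_A(x) = (x + 1)^2(x + 5).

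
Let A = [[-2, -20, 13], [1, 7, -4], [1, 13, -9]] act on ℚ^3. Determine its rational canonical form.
The invariant factors of A (the non-unit diagonal entries of the Smith normal form of xI - A over ℚ[x]) are x^2(x + 4), each dividing the next. The characteristic polynomial is their product, x^2(x + 4).

The rational canonical form is the block-diagonal matrix of companion matrices C(f_i):
R = [[0, 0, 0], [1, 0, 0], [0, 1, -4]].

R = [[0, 0, 0], [1, 0, 0], [0, 1, -4]]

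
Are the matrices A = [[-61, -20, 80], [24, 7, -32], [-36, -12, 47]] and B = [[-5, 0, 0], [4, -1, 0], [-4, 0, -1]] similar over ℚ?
Yes.

Two matrices over a field are similar if and only if they have the same invariant factors.

Both A and B have characteristic polynomial (x + 1)^2(x + 5) and minimal polynomial (x + 1)(x + 5). Computing further, both have invariant factors x + 1, (x + 1)(x + 5). Hence A and B are similar.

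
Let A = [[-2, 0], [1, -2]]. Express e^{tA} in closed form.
e^{tA} = [[e^{-2*t}, 0], [t*e^{-2*t}, e^{-2*t}]]

A has Jordan form J = [[-2, 1], [0, -2]] with A = PJP^{-1}, so e^{tA} = P e^{tJ} P^{-1}.

For a Jordan block J_k(λ), e^{tJ_k(λ)} = e^{λt} · (I + tN + t^2 N^2/2! + ... + t^{k-1} N^{k-1}/(k-1)!) where N is the nilpotent superdiagonal part.

Assembling the blocks and conjugating back gives the entries of e^{tA} as shown above.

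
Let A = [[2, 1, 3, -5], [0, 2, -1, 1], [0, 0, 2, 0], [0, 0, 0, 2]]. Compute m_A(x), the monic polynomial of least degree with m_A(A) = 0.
The characteristic polynomial factors as (x - 2)^4. The minimal polynomial is ∏(x - λ)^{k_λ} where k_λ is the size of the largest Jordan block at λ.

For λ = 2: rank(A - 2I) = 2, and the largest Jordan block has size 3 (the smallest k with rank((A - 2I)^k) = rank((A - 2I)^(k+1))).

So m_A(x) = (x - 2)^3.

m_A(x) = (x - 2)^3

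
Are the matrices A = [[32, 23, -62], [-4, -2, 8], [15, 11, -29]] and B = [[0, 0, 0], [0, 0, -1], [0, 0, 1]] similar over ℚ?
No.

Both have characteristic polynomial x^2(x - 1), but the minimal polynomial of A is x^2(x - 1) while the minimal polynomial of B is x(x - 1). The minimal polynomial is a similarity invariant, so A and B are not similar.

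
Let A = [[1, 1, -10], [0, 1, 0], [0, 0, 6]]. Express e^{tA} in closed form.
A has Jordan form J = [[1, 1, 0], [0, 1, 0], [0, 0, 6]] with A = PJP^{-1}, so e^{tA} = P e^{tJ} P^{-1}.

For a Jordan block J_k(λ), e^{tJ_k(λ)} = e^{λt} · (I + tN + t^2 N^2/2! + ... + t^{k-1} N^{k-1}/(k-1)!) where N is the nilpotent superdiagonal part.

Assembling the blocks and conjugating back gives the entries of e^{tA} as shown above.

e^{tA} = [[e^{t}, t*e^{t}, 2*(1 - e^{5*t})*e^{t}], [0, e^{t}, 0], [0, 0, e^{6*t}]]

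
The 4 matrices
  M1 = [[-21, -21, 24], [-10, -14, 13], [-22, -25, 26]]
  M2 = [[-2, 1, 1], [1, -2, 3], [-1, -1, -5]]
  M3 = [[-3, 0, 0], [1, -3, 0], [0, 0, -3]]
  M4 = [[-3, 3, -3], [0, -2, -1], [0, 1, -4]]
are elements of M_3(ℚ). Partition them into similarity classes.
2 classes: {M1, M2}, {M3, M4}

Characteristic polynomials: χ_{M1} = (x + 3)^3, χ_{M2} = (x + 3)^3, χ_{M3} = (x + 3)^3, χ_{M4} = (x + 3)^3.

{M1, M2}: invariant factors (x + 3)^3.

{M3, M4}: invariant factors x + 3, (x + 3)^2.

Matrices are similar if and only if their invariant-factor lists agree; the partition into similarity classes is {M1, M2}, {M3, M4}.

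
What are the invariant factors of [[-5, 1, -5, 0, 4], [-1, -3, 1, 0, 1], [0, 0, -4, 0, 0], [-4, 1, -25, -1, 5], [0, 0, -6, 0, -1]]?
x + 4, (x + 1)^2(x + 4)^2

The Jordan structure of A has elementary divisors (x + 4)^2, (x + 4), (x + 1)^2. Arranging the block sizes at each eigenvalue in decreasing order and taking row products gives the invariant factors.

Invariant factors (smallest first, each dividing the next): x + 4, (x + 1)^2(x + 4)^2.

Check: the last factor (x + 1)^2(x + 4)^2 is the minimal polynomial, and the product (x + 1)^2(x + 4)^3 is the characteristic polynomial.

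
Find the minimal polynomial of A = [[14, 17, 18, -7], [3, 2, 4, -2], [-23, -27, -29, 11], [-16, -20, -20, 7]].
m_A(x) = (x + 1)^3(x + 3)

The characteristic polynomial factors as (x + 1)^3(x + 3). The minimal polynomial is ∏(x - λ)^{k_λ} where k_λ is the size of the largest Jordan block at λ.

For λ = -3: rank(A + 3I) = 3, and the largest Jordan block has size 1 (the smallest k with rank((A + 3I)^k) = rank((A + 3I)^(k+1))).
For λ = -1: rank(A + I) = 3, and the largest Jordan block has size 3 (the smallest k with rank((A + I)^k) = rank((A + I)^(k+1))).

So m_A(x) = (x + 1)^3(x + 3).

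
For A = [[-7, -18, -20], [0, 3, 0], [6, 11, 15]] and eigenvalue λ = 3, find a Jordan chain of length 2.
v_1 = [[2, 1, -2]]^T, v_2 = [[2, 0, -1]]^T

We seek v_1 ∈ ker((A - 3I)^2) \ ker(A - 3I), then set v_{i+1} = (A - 3I) v_i.

One such chain is v_1 = [[2, 1, -2]]^T, v_2 = [[2, 0, -1]]^T. Check: (A - 3I) v_2 = [[0, 0, 0]]^T = 0.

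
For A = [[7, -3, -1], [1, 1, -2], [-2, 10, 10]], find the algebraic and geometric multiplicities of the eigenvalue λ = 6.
algebraic multiplicity 3, geometric multiplicity 1

The characteristic polynomial is (x - 6)^3, so the factor x - 6 appears with exponent 3: the algebraic multiplicity is 3.

rank(A - 6I) = 2, so the eigenspace has dimension 3 - 2 = 1: the geometric multiplicity is 1.

Since 1 < 3, A is not diagonalizable.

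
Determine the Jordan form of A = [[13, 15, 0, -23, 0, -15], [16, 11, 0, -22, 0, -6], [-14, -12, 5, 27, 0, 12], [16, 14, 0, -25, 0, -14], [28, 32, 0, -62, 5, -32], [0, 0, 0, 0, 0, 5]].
J = [[-3, 1, 0, 0, 0, 0], [0, -3, 0, 0, 0, 0], [0, 0, 5, 1, 0, 0], [0, 0, 0, 5, 0, 0], [0, 0, 0, 0, 5, 0], [0, 0, 0, 0, 0, 5]]

The characteristic polynomial is det(xI - A) = (x - 5)^4(x + 3)^2, so the eigenvalues are -3 (algebraic multiplicity 2), 5 (algebraic multiplicity 4).

For λ = -3: rank(A + 3I) = 5, rank((A + 3I)^2) = 4. The eigenspace has dimension 6 - 5 = 1, so there is 1 Jordan block; the rank sequence gives block sizes [2].

For λ = 5: rank(A - 5I) = 3, rank((A - 5I)^2) = 2. The eigenspace has dimension 6 - 3 = 3, so there are 3 Jordan blocks; the rank sequence gives block sizes [2, 1, 1].

Assembling the blocks gives the Jordan form J above.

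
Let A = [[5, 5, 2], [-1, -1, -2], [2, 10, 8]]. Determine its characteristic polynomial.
χ_A(x) = (x - 4)^3

xI - A = [[x - 5, -5, -2], [1, x + 1, 2], [-2, -10, x - 8]].

Expanding det(xI - A) along the first row:
det(xI - A) = + (x - 5)·det([[x + 1, 2], [-10, x - 8]]) - (-5)·det([[1, 2], [-2, x - 8]]) + (-2)·det([[1, x + 1], [-2, -10]]).

Evaluating gives χ_A(x) = x^3 - 12x^2 + 48x - 64 = (x - 4)^3.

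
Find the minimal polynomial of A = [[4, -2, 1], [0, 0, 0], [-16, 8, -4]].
m_A(x) = x^2

The characteristic polynomial factors as x^3. The minimal polynomial is ∏(x - λ)^{k_λ} where k_λ is the size of the largest Jordan block at λ.

For λ = 0: rank(A) = 1, and the largest Jordan block has size 2 (the smallest k with rank(A^k) = rank(A^(k+1))).

So m_A(x) = x^2.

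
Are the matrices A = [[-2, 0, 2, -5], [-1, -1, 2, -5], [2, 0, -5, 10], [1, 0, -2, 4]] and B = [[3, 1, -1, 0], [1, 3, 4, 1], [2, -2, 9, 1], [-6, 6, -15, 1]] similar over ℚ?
No.

trace(A) = -4 but trace(B) = 16. The trace is a similarity invariant, so A and B are not similar.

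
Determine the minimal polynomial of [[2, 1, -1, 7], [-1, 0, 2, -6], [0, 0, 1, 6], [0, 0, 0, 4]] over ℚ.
The characteristic polynomial factors as (x - 4)(x - 1)^3. The minimal polynomial is ∏(x - λ)^{k_λ} where k_λ is the size of the largest Jordan block at λ.

For λ = 1: rank(A - I) = 3, and the largest Jordan block has size 3 (the smallest k with rank((A - I)^k) = rank((A - I)^(k+1))).
For λ = 4: rank(A - 4I) = 3, and the largest Jordan block has size 1 (the smallest k with rank((A - 4I)^k) = rank((A - 4I)^(k+1))).

So m_A(x) = (x - 4)(x - 1)^3.

m_A(x) = (x - 4)(x - 1)^3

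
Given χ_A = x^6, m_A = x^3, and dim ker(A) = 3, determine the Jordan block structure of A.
λ = 0: algebraic multiplicity 6 (exponent in χ_A), largest block size 3 (exponent in m_A), 3 blocks (geometric multiplicity). These force block sizes [3, 2, 1].

Jordan blocks: (0, 3), (0, 2), (0, 1)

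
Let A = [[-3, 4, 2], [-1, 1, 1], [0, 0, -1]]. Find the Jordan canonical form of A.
J = [[-1, 1, 0], [0, -1, 0], [0, 0, -1]]

The characteristic polynomial is det(xI - A) = (x + 1)^3, so the eigenvalues are -1 (algebraic multiplicity 3).

For λ = -1: rank(A + I) = 1, rank((A + I)^2) = 0. The eigenspace has dimension 3 - 1 = 2, so there are 2 Jordan blocks; the rank sequence gives block sizes [2, 1].

Assembling the blocks gives the Jordan form J above.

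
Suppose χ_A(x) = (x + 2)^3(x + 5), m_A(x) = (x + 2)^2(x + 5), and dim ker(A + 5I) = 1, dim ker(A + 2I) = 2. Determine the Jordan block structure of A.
λ = -5: algebraic multiplicity 1 (exponent in χ_A), largest block size 1 (exponent in m_A), 1 block (geometric multiplicity). This forces block sizes [1].
λ = -2: algebraic multiplicity 3 (exponent in χ_A), largest block size 2 (exponent in m_A), 2 blocks (geometric multiplicity). These force block sizes [2, 1].

Jordan blocks: (-5, 1), (-2, 2), (-2, 1)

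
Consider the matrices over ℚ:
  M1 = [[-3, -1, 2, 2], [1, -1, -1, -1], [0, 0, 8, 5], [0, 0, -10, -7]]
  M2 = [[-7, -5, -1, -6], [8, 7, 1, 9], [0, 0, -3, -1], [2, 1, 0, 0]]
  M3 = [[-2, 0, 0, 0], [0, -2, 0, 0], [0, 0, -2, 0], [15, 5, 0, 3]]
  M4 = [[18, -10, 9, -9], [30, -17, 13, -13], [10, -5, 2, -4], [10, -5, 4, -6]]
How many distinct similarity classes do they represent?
Characteristic polynomials: χ_{M1} = (x - 3)(x + 2)^3, χ_{M2} = (x - 3)(x + 2)^3, χ_{M3} = (x - 3)(x + 2)^3, χ_{M4} = (x - 3)(x + 2)^3.

{M1, M2}: invariant factors (x - 3)(x + 2)^3.

{M3}: invariant factors x + 2, x + 2, (x - 3)(x + 2).

{M4}: invariant factors x + 2, (x - 3)(x + 2)^2.

Matrices are similar if and only if their invariant-factor lists agree; the partition into similarity classes is {M1, M2}, {M3}, {M4}.

3 classes: {M1, M2}, {M3}, {M4}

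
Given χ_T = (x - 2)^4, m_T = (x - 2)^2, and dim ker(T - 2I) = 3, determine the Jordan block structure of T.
Jordan blocks: (2, 2), (2, 1), (2, 1)

λ = 2: algebraic multiplicity 4 (exponent in χ_T), largest block size 2 (exponent in m_T), 3 blocks (geometric multiplicity). These force block sizes [2, 1, 1].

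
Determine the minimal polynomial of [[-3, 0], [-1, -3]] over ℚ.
The characteristic polynomial factors as (x + 3)^2. The minimal polynomial is ∏(x - λ)^{k_λ} where k_λ is the size of the largest Jordan block at λ.

For λ = -3: rank(A + 3I) = 1, and the largest Jordan block has size 2 (the smallest k with rank((A + 3I)^k) = rank((A + 3I)^(k+1))).

So m_A(x) = (x + 3)^2.

m_A(x) = (x + 3)^2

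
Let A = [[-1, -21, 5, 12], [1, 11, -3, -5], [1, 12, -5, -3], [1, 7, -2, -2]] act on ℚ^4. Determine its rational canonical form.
R = [[0, 0, 0, 9], [1, 0, 0, -9], [0, 1, 0, 2], [0, 0, 1, 3]]

The invariant factors of A (the non-unit diagonal entries of the Smith normal form of xI - A over ℚ[x]) are (x - 3)(x^3 - 2x + 3), each dividing the next. The characteristic polynomial is their product, (x - 3)(x^3 - 2x + 3).

The rational canonical form is the block-diagonal matrix of companion matrices C(f_i):
R = [[0, 0, 0, 9], [1, 0, 0, -9], [0, 1, 0, 2], [0, 0, 1, 3]].

Note the characteristic polynomial does not split into linear factors over ℚ, so A has no Jordan form over ℚ; the rational canonical form exists over any field.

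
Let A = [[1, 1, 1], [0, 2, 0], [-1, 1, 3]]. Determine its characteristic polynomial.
χ_A(x) = (x - 2)^3

xI - A = [[x - 1, -1, -1], [0, x - 2, 0], [1, -1, x - 3]].

Expanding det(xI - A) along the first row:
det(xI - A) = + (x - 1)·det([[x - 2, 0], [-1, x - 3]]) - (-1)·det([[0, 0], [1, x - 3]]) + (-1)·det([[0, x - 2], [1, -1]]).

Evaluating gives χ_A(x) = x^3 - 6x^2 + 12x - 8 = (x - 2)^3.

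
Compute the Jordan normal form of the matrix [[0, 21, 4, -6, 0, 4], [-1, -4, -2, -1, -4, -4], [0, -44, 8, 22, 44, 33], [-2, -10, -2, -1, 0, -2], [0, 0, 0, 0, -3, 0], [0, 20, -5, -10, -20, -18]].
J = [[-3, 1, 0, 0, 0, 0], [0, -3, 1, 0, 0, 0], [0, 0, -3, 0, 0, 0], [0, 0, 0, -3, 1, 0], [0, 0, 0, 0, -3, 0], [0, 0, 0, 0, 0, -3]]

The characteristic polynomial is det(xI - A) = (x + 3)^6, so the eigenvalues are -3 (algebraic multiplicity 6).

For λ = -3: rank(A + 3I) = 3, rank((A + 3I)^2) = 1, rank((A + 3I)^3) = 0. The eigenspace has dimension 6 - 3 = 3, so there are 3 Jordan blocks; the rank sequence gives block sizes [3, 2, 1].

Assembling the blocks gives the Jordan form J above.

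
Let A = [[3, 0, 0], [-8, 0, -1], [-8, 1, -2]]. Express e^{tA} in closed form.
A has Jordan form J = [[-1, 1, 0], [0, -1, 0], [0, 0, 3]] with A = PJP^{-1}, so e^{tA} = P e^{tJ} P^{-1}.

For a Jordan block J_k(λ), e^{tJ_k(λ)} = e^{λt} · (I + tN + t^2 N^2/2! + ... + t^{k-1} N^{k-1}/(k-1)!) where N is the nilpotent superdiagonal part.

Assembling the blocks and conjugating back gives the entries of e^{tA} as shown above.

e^{tA} = [[e^{3*t}, 0, 0], [2*(1 - e^{4*t})*e^{-t}, (t + 1)*e^{-t}, -t*e^{-t}], [2*(1 - e^{4*t})*e^{-t}, t*e^{-t}, (1 - t)*e^{-t}]]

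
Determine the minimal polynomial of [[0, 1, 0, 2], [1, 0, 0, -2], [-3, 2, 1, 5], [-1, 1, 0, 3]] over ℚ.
The characteristic polynomial factors as (x - 1)^4. The minimal polynomial is ∏(x - λ)^{k_λ} where k_λ is the size of the largest Jordan block at λ.

For λ = 1: rank(A - I) = 2, and the largest Jordan block has size 2 (the smallest k with rank((A - I)^k) = rank((A - I)^(k+1))).

So m_A(x) = (x - 1)^2.

m_A(x) = (x - 1)^2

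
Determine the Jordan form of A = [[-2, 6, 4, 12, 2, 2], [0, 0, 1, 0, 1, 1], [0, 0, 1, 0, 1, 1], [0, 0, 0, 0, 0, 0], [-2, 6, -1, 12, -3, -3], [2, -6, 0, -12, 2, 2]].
The characteristic polynomial is det(xI - A) = x^5(x + 2), so the eigenvalues are -2 (algebraic multiplicity 1), 0 (algebraic multiplicity 5).

For λ = -2: algebraic multiplicity 1 gives one 1×1 block.

For λ = 0: rank(A) = 2, rank(A^2) = 1. The eigenspace has dimension 6 - 2 = 4, so there are 4 Jordan blocks; the rank sequence gives block sizes [2, 1, 1, 1].

Assembling the blocks gives the Jordan form J above.

J = [[-2, 0, 0, 0, 0, 0], [0, 0, 1, 0, 0, 0], [0, 0, 0, 0, 0, 0], [0, 0, 0, 0, 0, 0], [0, 0, 0, 0, 0, 0], [0, 0, 0, 0, 0, 0]]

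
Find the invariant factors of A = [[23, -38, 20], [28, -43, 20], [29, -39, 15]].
(x - 5)(x + 5)^2

The Jordan structure of A has elementary divisors (x + 5)^2, (x - 5). Arranging the block sizes at each eigenvalue in decreasing order and taking row products gives the invariant factors.

Invariant factors (smallest first, each dividing the next): (x - 5)(x + 5)^2.

Check: the last factor (x - 5)(x + 5)^2 is the minimal polynomial, and the product (x - 5)(x + 5)^2 is the characteristic polynomial.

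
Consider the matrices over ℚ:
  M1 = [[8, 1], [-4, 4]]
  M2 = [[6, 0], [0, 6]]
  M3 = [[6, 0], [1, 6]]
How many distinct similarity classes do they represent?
Characteristic polynomials: χ_{M1} = (x - 6)^2, χ_{M2} = (x - 6)^2, χ_{M3} = (x - 6)^2.

{M1, M3}: invariant factors (x - 6)^2.

{M2}: invariant factors x - 6, x - 6.

Matrices are similar if and only if their invariant-factor lists agree; the partition into similarity classes is {M1, M3}, {M2}.

2 classes: {M1, M3}, {M2}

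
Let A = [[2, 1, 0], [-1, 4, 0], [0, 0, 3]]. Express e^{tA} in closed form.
e^{tA} = [[(1 - t)*e^{3*t}, t*e^{3*t}, 0], [-t*e^{3*t}, (t + 1)*e^{3*t}, 0], [0, 0, e^{3*t}]]

A has Jordan form J = [[3, 1, 0], [0, 3, 0], [0, 0, 3]] with A = PJP^{-1}, so e^{tA} = P e^{tJ} P^{-1}.

For a Jordan block J_k(λ), e^{tJ_k(λ)} = e^{λt} · (I + tN + t^2 N^2/2! + ... + t^{k-1} N^{k-1}/(k-1)!) where N is the nilpotent superdiagonal part.

Assembling the blocks and conjugating back gives the entries of e^{tA} as shown above.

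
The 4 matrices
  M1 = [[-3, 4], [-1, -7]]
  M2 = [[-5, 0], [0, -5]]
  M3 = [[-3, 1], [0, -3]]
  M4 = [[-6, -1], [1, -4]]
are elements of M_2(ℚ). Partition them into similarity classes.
Characteristic polynomials: χ_{M1} = (x + 5)^2, χ_{M2} = (x + 5)^2, χ_{M3} = (x + 3)^2, χ_{M4} = (x + 5)^2.

{M1, M4}: invariant factors (x + 5)^2.

{M2}: invariant factors x + 5, x + 5.

{M3}: invariant factors (x + 3)^2.

Matrices are similar if and only if their invariant-factor lists agree; the partition into similarity classes is {M1, M4}, {M2}, {M3}.

3 classes: {M1, M4}, {M2}, {M3}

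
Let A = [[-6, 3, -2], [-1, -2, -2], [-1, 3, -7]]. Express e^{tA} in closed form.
e^{tA} = [[(1 - t)*e^{-5*t}, 3*t*e^{-5*t}, -2*t*e^{-5*t}], [-t*e^{-5*t}, (3*t + 1)*e^{-5*t}, -2*t*e^{-5*t}], [-t*e^{-5*t}, 3*t*e^{-5*t}, (1 - 2*t)*e^{-5*t}]]

A has Jordan form J = [[-5, 1, 0], [0, -5, 0], [0, 0, -5]] with A = PJP^{-1}, so e^{tA} = P e^{tJ} P^{-1}.

For a Jordan block J_k(λ), e^{tJ_k(λ)} = e^{λt} · (I + tN + t^2 N^2/2! + ... + t^{k-1} N^{k-1}/(k-1)!) where N is the nilpotent superdiagonal part.

Assembling the blocks and conjugating back gives the entries of e^{tA} as shown above.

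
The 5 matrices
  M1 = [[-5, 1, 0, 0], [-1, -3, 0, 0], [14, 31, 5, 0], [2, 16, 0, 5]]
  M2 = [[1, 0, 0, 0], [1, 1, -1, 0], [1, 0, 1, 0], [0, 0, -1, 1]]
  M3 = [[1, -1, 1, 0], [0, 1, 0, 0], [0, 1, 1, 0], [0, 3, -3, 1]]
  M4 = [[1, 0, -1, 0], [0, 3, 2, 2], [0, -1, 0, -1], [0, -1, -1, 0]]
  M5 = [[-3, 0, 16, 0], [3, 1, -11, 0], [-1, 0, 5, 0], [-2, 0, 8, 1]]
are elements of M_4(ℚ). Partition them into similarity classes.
2 classes: {M1}, {M2, M3, M4, M5}

Characteristic polynomials: χ_{M1} = (x - 5)^2(x + 4)^2, χ_{M2} = (x - 1)^4, χ_{M3} = (x - 1)^4, χ_{M4} = (x - 1)^4, χ_{M5} = (x - 1)^4.

{M1}: invariant factors x - 5, (x - 5)(x + 4)^2.

{M2, M3, M4, M5}: invariant factors x - 1, (x - 1)^3.

Matrices are similar if and only if their invariant-factor lists agree; the partition into similarity classes is {M1}, {M2, M3, M4, M5}.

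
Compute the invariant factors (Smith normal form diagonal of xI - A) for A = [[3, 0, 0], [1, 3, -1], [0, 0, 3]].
The Jordan structure of A has elementary divisors (x - 3)^2, (x - 3). Arranging the block sizes at each eigenvalue in decreasing order and taking row products gives the invariant factors.

Invariant factors (smallest first, each dividing the next): x - 3, (x - 3)^2.

Check: the last factor (x - 3)^2 is the minimal polynomial, and the product (x - 3)^3 is the characteristic polynomial.

x - 3, (x - 3)^2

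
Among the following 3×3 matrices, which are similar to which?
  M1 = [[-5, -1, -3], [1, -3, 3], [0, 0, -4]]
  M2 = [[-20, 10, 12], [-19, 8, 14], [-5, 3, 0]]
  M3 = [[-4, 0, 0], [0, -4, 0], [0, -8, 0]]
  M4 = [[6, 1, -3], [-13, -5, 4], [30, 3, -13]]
3 classes: {M1}, {M2, M4}, {M3}

Characteristic polynomials: χ_{M1} = (x + 4)^3, χ_{M2} = (x + 4)^3, χ_{M3} = x(x + 4)^2, χ_{M4} = (x + 4)^3.

{M1}: invariant factors x + 4, (x + 4)^2.

{M2, M4}: invariant factors (x + 4)^3.

{M3}: invariant factors x + 4, x(x + 4).

Matrices are similar if and only if their invariant-factor lists agree; the partition into similarity classes is {M1}, {M2, M4}, {M3}.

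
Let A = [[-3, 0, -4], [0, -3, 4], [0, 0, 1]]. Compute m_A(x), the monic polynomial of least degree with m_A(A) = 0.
m_A(x) = (x - 1)(x + 3)

The characteristic polynomial factors as (x - 1)(x + 3)^2. The minimal polynomial is ∏(x - λ)^{k_λ} where k_λ is the size of the largest Jordan block at λ.

For λ = -3: rank(A + 3I) = 1, and the largest Jordan block has size 1 (the smallest k with rank((A + 3I)^k) = rank((A + 3I)^(k+1))).
For λ = 1: rank(A - I) = 2, and the largest Jordan block has size 1 (the smallest k with rank((A - I)^k) = rank((A - I)^(k+1))).

So m_A(x) = (x - 1)(x + 3).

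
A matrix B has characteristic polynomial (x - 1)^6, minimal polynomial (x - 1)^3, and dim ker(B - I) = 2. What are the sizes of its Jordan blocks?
λ = 1: algebraic multiplicity 6 (exponent in χ_B), largest block size 3 (exponent in m_B), 2 blocks (geometric multiplicity). These force block sizes [3, 3].

Jordan blocks: (1, 3), (1, 3)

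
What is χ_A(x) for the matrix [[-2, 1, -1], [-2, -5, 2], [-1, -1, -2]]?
χ_A(x) = (x + 3)^3

xI - A = [[x + 2, -1, 1], [2, x + 5, -2], [1, 1, x + 2]].

Expanding det(xI - A) along the first row:
det(xI - A) = + (x + 2)·det([[x + 5, -2], [1, x + 2]]) - (-1)·det([[2, -2], [1, x + 2]]) + (1)·det([[2, x + 5], [1, 1]]).

Evaluating gives χ_A(x) = x^3 + 9x^2 + 27x + 27 = (x + 3)^3.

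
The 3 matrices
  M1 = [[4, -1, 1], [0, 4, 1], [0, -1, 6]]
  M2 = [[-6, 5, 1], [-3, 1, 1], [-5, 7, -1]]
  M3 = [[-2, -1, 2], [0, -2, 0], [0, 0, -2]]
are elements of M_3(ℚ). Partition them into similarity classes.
3 classes: {M1}, {M2}, {M3}

Characteristic polynomials: χ_{M1} = (x - 5)^2(x - 4), χ_{M2} = (x + 2)^3, χ_{M3} = (x + 2)^3.

{M1}: invariant factors (x - 5)^2(x - 4).

{M2}: invariant factors (x + 2)^3.

{M3}: invariant factors x + 2, (x + 2)^2.

Matrices are similar if and only if their invariant-factor lists agree; the partition into similarity classes is {M1}, {M2}, {M3}.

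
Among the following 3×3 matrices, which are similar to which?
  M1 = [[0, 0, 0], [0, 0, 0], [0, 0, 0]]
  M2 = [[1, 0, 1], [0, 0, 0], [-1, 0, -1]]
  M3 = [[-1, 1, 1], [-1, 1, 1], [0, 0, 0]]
2 classes: {M1}, {M2, M3}

Characteristic polynomials: χ_{M1} = x^3, χ_{M2} = x^3, χ_{M3} = x^3.

{M1}: invariant factors x, x, x.

{M2, M3}: invariant factors x, x^2.

Matrices are similar if and only if their invariant-factor lists agree; the partition into similarity classes is {M1}, {M2, M3}.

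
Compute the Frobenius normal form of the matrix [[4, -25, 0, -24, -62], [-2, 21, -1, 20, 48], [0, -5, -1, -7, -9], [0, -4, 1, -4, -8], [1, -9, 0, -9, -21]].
The invariant factors of A (the non-unit diagonal entries of the Smith normal form of xI - A over ℚ[x]) are (x - 1)(x + 2)(x^3 - x - 5), each dividing the next. The characteristic polynomial is their product, (x - 1)(x + 2)(x^3 - x - 5).

The rational canonical form is the block-diagonal matrix of companion matrices C(f_i):
R = [[0, 0, 0, 0, -10], [1, 0, 0, 0, 3], [0, 1, 0, 0, 6], [0, 0, 1, 0, 3], [0, 0, 0, 1, -1]].

Note the characteristic polynomial does not split into linear factors over ℚ, so A has no Jordan form over ℚ; the rational canonical form exists over any field.

R = [[0, 0, 0, 0, -10], [1, 0, 0, 0, 3], [0, 1, 0, 0, 6], [0, 0, 1, 0, 3], [0, 0, 0, 1, -1]]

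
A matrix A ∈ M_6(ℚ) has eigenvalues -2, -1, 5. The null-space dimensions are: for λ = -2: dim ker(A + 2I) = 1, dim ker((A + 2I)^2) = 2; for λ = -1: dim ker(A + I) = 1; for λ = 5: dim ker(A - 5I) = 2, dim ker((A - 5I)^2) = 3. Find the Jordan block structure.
λ = -2: successive nullity increments [1, 1] count blocks of size ≥ k; block sizes are [2].
λ = -1: successive nullity increments [1] count blocks of size ≥ k; block sizes are [1].
λ = 5: successive nullity increments [2, 1] count blocks of size ≥ k; block sizes are [2, 1].

Jordan blocks: (-2, 2), (-1, 1), (5, 2), (5, 1)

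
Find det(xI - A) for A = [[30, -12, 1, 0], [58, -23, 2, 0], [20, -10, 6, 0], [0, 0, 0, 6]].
xI - A = [[x - 30, 12, -1, 0], [-58, x + 23, -2, 0], [-20, 10, x - 6, 0], [0, 0, 0, x - 6]].

Expanding det(xI - A) along the first row:
det(xI - A) = + (x - 30)·det([[x + 23, -2, 0], [10, x - 6, 0], [0, 0, x - 6]]) - (12)·det([[-58, -2, 0], [-20, x - 6, 0], [0, 0, x - 6]]) + (-1)·det([[-58, x + 23, 0], [-20, 10, 0], [0, 0, x - 6]]) - (0)·det([[-58, x + 23, -2], [-20, 10, x - 6], [0, 0, 0]]).

Evaluating gives χ_A(x) = x^4 - 19x^3 + 126x^2 - 324x + 216 = (x - 6)^3(x - 1).

χ_A(x) = (x - 6)^3(x - 1)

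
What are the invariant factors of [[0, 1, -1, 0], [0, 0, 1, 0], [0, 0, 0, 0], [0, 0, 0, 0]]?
The Jordan structure of A has elementary divisors x^3, x. Arranging the block sizes at each eigenvalue in decreasing order and taking row products gives the invariant factors.

Invariant factors (smallest first, each dividing the next): x, x^3.

Check: the last factor x^3 is the minimal polynomial, and the product x^4 is the characteristic polynomial.

x, x^3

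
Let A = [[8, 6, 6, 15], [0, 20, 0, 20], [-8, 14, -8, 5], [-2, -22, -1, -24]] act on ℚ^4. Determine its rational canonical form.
R = [[-4, 0, 0, 0], [0, 0, 0, 20], [0, 1, 0, 21], [0, 0, 1, 0]]

The invariant factors of A (the non-unit diagonal entries of the Smith normal form of xI - A over ℚ[x]) are x + 4, (x - 5)(x + 1)(x + 4), each dividing the next. The characteristic polynomial is their product, (x - 5)(x + 1)(x + 4)^2.

The rational canonical form is the block-diagonal matrix of companion matrices C(f_i):
R = [[-4, 0, 0, 0], [0, 0, 0, 20], [0, 1, 0, 21], [0, 0, 1, 0]].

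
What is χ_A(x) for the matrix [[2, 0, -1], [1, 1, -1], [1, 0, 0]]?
χ_A(x) = (x - 1)^3

xI - A = [[x - 2, 0, 1], [-1, x - 1, 1], [-1, 0, x]].

Expanding det(xI - A) along the first row:
det(xI - A) = + (x - 2)·det([[x - 1, 1], [0, x]]) - (0)·det([[-1, 1], [-1, x]]) + (1)·det([[-1, x - 1], [-1, 0]]).

Evaluating gives χ_A(x) = x^3 - 3x^2 + 3x - 1 = (x - 1)^3.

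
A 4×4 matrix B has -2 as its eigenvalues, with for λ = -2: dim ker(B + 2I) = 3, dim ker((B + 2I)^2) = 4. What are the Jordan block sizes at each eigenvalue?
Jordan blocks: (-2, 2), (-2, 1), (-2, 1)

λ = -2: successive nullity increments [3, 1] count blocks of size ≥ k; block sizes are [2, 1, 1].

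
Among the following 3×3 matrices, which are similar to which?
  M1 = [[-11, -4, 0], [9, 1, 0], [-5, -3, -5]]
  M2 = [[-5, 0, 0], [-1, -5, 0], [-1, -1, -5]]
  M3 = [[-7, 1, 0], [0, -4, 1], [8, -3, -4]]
1 class: {M1, M2, M3}

Characteristic polynomials: χ_{M1} = (x + 5)^3, χ_{M2} = (x + 5)^3, χ_{M3} = (x + 5)^3.

{M1, M2, M3}: invariant factors (x + 5)^3.

Matrices are similar if and only if their invariant-factor lists agree; the partition into similarity classes is {M1, M2, M3}.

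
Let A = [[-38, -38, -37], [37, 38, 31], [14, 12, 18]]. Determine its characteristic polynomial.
xI - A = [[x + 38, 38, 37], [-37, x - 38, -31], [-14, -12, x - 18]].

Expanding det(xI - A) along the first row:
det(xI - A) = + (x + 38)·det([[x - 38, -31], [-12, x - 18]]) - (38)·det([[-37, -31], [-14, x - 18]]) + (37)·det([[-37, x - 38], [-14, -12]]).

Evaluating gives χ_A(x) = x^3 - 18x^2 + 108x - 216 = (x - 6)^3.

χ_A(x) = (x - 6)^3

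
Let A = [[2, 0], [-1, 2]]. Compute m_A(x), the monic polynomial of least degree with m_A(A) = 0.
The characteristic polynomial factors as (x - 2)^2. The minimal polynomial is ∏(x - λ)^{k_λ} where k_λ is the size of the largest Jordan block at λ.

For λ = 2: rank(A - 2I) = 1, and the largest Jordan block has size 2 (the smallest k with rank((A - 2I)^k) = rank((A - 2I)^(k+1))).

So m_A(x) = (x - 2)^2.

m_A(x) = (x - 2)^2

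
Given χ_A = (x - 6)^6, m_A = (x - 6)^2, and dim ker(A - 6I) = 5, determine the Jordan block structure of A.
Jordan blocks: (6, 2), (6, 1), (6, 1), (6, 1), (6, 1)

λ = 6: algebraic multiplicity 6 (exponent in χ_A), largest block size 2 (exponent in m_A), 5 blocks (geometric multiplicity). These force block sizes [2, 1, 1, 1, 1].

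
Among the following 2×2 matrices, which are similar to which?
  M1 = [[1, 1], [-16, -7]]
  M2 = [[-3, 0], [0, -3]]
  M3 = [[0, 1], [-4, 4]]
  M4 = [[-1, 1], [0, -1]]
Characteristic polynomials: χ_{M1} = (x + 3)^2, χ_{M2} = (x + 3)^2, χ_{M3} = (x - 2)^2, χ_{M4} = (x + 1)^2.

{M1}: invariant factors (x + 3)^2.

{M2}: invariant factors x + 3, x + 3.

{M3}: invariant factors (x - 2)^2.

{M4}: invariant factors (x + 1)^2.

Matrices are similar if and only if their invariant-factor lists agree; the partition into similarity classes is {M1}, {M2}, {M3}, {M4}.

4 classes: {M1}, {M2}, {M3}, {M4}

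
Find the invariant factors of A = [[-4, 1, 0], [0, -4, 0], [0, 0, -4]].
The Jordan structure of A has elementary divisors (x + 4)^2, (x + 4). Arranging the block sizes at each eigenvalue in decreasing order and taking row products gives the invariant factors.

Invariant factors (smallest first, each dividing the next): x + 4, (x + 4)^2.

Check: the last factor (x + 4)^2 is the minimal polynomial, and the product (x + 4)^3 is the characteristic polynomial.

x + 4, (x + 4)^2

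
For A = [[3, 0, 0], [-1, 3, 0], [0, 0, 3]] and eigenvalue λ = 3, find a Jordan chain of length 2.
v_1 = [[1, 1, 0]]^T, v_2 = [[0, -1, 0]]^T

We seek v_1 ∈ ker((A - 3I)^2) \ ker(A - 3I), then set v_{i+1} = (A - 3I) v_i.

One such chain is v_1 = [[1, 1, 0]]^T, v_2 = [[0, -1, 0]]^T. Check: (A - 3I) v_2 = [[0, 0, 0]]^T = 0.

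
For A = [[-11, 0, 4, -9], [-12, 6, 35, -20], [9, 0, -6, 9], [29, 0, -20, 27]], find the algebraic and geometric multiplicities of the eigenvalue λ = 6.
algebraic multiplicity 3, geometric multiplicity 1

The characteristic polynomial is (x - 6)^3(x + 2), so the factor x - 6 appears with exponent 3: the algebraic multiplicity is 3.

rank(A - 6I) = 3, so the eigenspace has dimension 4 - 3 = 1: the geometric multiplicity is 1.

Since 1 < 3, A is not diagonalizable.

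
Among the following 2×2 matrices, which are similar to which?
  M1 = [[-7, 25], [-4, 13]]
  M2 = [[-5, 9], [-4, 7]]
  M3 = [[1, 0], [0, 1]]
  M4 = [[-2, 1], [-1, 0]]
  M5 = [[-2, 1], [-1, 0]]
Characteristic polynomials: χ_{M1} = (x - 3)^2, χ_{M2} = (x - 1)^2, χ_{M3} = (x - 1)^2, χ_{M4} = (x + 1)^2, χ_{M5} = (x + 1)^2.

{M1}: invariant factors (x - 3)^2.

{M2}: invariant factors (x - 1)^2.

{M3}: invariant factors x - 1, x - 1.

{M4, M5}: invariant factors (x + 1)^2.

Matrices are similar if and only if their invariant-factor lists agree; the partition into similarity classes is {M1}, {M2}, {M3}, {M4, M5}.

4 classes: {M1}, {M2}, {M3}, {M4, M5}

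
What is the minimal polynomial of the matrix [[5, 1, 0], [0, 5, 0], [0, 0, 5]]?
The characteristic polynomial factors as (x - 5)^3. The minimal polynomial is ∏(x - λ)^{k_λ} where k_λ is the size of the largest Jordan block at λ.

For λ = 5: rank(A - 5I) = 1, and the largest Jordan block has size 2 (the smallest k with rank((A - 5I)^k) = rank((A - 5I)^(k+1))).

So m_A(x) = (x - 5)^2.

m_A(x) = (x - 5)^2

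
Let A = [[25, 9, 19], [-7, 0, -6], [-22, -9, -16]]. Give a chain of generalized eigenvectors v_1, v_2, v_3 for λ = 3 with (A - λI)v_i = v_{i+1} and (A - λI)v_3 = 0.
v_1 = [[3, -3, -2]]^T, v_2 = [[1, 0, -1]]^T, v_3 = [[3, -1, -3]]^T

We seek v_1 ∈ ker((A - 3I)^3) \ ker((A - 3I)^2), then set v_{i+1} = (A - 3I) v_i.

One such chain is v_1 = [[3, -3, -2]]^T, v_2 = [[1, 0, -1]]^T, v_3 = [[3, -1, -3]]^T. Check: (A - 3I) v_3 = [[0, 0, 0]]^T = 0.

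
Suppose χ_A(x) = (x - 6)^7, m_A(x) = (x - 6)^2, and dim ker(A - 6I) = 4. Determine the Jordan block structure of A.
Jordan blocks: (6, 2), (6, 2), (6, 2), (6, 1)

λ = 6: algebraic multiplicity 7 (exponent in χ_A), largest block size 2 (exponent in m_A), 4 blocks (geometric multiplicity). These force block sizes [2, 2, 2, 1].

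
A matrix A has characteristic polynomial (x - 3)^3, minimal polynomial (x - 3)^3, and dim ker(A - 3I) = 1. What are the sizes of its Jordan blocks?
λ = 3: algebraic multiplicity 3 (exponent in χ_A), largest block size 3 (exponent in m_A), 1 block (geometric multiplicity). This forces block sizes [3].

Jordan blocks: (3, 3)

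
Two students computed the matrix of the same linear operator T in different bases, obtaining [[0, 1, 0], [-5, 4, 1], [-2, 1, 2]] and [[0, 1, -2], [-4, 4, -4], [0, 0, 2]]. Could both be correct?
Both have characteristic polynomial (x - 2)^3, but the minimal polynomial of A is (x - 2)^3 while the minimal polynomial of B is (x - 2)^2. The minimal polynomial is a similarity invariant, so A and B are not similar.

No.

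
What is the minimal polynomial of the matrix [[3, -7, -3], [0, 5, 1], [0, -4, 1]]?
The characteristic polynomial factors as (x - 3)^3. The minimal polynomial is ∏(x - λ)^{k_λ} where k_λ is the size of the largest Jordan block at λ.

For λ = 3: rank(A - 3I) = 2, and the largest Jordan block has size 3 (the smallest k with rank((A - 3I)^k) = rank((A - 3I)^(k+1))).

So m_A(x) = (x - 3)^3.

m_A(x) = (x - 3)^3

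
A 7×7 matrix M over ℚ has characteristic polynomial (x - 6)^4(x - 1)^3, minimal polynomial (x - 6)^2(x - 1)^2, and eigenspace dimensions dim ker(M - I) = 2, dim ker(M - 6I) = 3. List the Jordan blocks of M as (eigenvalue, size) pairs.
Jordan blocks: (1, 2), (1, 1), (6, 2), (6, 1), (6, 1)

λ = 1: algebraic multiplicity 3 (exponent in χ_M), largest block size 2 (exponent in m_M), 2 blocks (geometric multiplicity). These force block sizes [2, 1].
λ = 6: algebraic multiplicity 4 (exponent in χ_M), largest block size 2 (exponent in m_M), 3 blocks (geometric multiplicity). These force block sizes [2, 1, 1].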